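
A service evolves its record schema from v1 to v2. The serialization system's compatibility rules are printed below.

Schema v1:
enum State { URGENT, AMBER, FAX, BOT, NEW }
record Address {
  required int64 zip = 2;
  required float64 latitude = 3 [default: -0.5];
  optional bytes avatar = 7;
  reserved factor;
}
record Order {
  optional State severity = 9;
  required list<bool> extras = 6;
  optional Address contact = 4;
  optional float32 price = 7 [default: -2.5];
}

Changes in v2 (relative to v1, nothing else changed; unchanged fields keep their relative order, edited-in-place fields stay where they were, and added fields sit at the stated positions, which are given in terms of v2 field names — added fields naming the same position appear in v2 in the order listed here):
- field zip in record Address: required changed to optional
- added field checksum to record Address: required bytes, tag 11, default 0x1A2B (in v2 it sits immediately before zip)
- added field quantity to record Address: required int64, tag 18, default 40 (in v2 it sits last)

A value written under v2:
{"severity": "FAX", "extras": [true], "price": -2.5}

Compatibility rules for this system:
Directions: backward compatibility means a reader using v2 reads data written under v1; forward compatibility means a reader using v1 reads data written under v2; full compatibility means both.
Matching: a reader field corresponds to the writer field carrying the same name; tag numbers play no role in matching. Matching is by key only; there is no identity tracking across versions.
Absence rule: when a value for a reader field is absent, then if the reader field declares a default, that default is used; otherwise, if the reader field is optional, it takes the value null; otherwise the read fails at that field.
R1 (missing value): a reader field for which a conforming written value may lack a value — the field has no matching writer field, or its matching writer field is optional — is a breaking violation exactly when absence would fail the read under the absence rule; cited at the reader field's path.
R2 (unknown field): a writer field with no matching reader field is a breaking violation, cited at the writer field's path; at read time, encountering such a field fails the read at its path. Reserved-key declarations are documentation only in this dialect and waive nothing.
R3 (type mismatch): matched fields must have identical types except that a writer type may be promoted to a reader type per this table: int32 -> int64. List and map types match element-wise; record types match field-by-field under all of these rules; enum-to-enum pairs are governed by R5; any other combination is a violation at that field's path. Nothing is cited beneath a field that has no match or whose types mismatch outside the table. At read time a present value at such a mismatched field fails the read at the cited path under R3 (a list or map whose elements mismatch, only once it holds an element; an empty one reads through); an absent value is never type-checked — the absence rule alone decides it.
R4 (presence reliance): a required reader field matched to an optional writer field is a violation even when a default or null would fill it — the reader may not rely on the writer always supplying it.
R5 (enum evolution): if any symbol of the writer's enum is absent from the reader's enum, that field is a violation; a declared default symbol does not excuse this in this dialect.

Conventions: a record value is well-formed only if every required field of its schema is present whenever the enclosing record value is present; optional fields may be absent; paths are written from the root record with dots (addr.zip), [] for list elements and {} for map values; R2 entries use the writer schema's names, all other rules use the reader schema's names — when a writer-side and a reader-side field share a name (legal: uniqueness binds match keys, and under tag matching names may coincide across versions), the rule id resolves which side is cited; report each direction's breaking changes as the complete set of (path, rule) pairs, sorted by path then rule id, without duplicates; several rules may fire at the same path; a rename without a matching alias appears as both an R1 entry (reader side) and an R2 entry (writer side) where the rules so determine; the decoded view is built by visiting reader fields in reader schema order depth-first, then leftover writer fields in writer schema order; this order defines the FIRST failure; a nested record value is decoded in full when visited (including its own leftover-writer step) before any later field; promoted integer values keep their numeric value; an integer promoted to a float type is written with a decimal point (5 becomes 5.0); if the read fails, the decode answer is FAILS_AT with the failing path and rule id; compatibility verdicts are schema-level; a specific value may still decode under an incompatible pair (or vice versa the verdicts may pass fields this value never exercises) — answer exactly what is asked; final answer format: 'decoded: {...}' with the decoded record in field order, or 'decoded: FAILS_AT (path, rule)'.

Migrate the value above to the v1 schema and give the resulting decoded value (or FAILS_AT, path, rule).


decoded: {"severity": "FAX", "extras": [true], "contact": null, "price": -2.5}

each type pair in Order: writer, then reader
decode walk for Order under reader schema v1:
  severity := "FAX"
  extras := [true]
  contact := null (not supplied -> null)
  price := -2.5
  => decoded: {"severity": "FAX", "extras": [true], "contact": null, "price": -2.5}
diffs on Order not affecting the asked answer:
  field zip in record Address: required changed to optional -> affects the rule determinations only; this particular Order value decodes identically
  added field quantity to record Address: required int64, tag 18, default 40 (in v2 it sits last) -> affects the rule determinations only; this particular Order value decodes identically
  added field checksum to record Address: required bytes, tag 11, default 0x1A2B (in v2 it sits immediately before zip) -> affects the rule determinations only; this particular Order value decodes identically


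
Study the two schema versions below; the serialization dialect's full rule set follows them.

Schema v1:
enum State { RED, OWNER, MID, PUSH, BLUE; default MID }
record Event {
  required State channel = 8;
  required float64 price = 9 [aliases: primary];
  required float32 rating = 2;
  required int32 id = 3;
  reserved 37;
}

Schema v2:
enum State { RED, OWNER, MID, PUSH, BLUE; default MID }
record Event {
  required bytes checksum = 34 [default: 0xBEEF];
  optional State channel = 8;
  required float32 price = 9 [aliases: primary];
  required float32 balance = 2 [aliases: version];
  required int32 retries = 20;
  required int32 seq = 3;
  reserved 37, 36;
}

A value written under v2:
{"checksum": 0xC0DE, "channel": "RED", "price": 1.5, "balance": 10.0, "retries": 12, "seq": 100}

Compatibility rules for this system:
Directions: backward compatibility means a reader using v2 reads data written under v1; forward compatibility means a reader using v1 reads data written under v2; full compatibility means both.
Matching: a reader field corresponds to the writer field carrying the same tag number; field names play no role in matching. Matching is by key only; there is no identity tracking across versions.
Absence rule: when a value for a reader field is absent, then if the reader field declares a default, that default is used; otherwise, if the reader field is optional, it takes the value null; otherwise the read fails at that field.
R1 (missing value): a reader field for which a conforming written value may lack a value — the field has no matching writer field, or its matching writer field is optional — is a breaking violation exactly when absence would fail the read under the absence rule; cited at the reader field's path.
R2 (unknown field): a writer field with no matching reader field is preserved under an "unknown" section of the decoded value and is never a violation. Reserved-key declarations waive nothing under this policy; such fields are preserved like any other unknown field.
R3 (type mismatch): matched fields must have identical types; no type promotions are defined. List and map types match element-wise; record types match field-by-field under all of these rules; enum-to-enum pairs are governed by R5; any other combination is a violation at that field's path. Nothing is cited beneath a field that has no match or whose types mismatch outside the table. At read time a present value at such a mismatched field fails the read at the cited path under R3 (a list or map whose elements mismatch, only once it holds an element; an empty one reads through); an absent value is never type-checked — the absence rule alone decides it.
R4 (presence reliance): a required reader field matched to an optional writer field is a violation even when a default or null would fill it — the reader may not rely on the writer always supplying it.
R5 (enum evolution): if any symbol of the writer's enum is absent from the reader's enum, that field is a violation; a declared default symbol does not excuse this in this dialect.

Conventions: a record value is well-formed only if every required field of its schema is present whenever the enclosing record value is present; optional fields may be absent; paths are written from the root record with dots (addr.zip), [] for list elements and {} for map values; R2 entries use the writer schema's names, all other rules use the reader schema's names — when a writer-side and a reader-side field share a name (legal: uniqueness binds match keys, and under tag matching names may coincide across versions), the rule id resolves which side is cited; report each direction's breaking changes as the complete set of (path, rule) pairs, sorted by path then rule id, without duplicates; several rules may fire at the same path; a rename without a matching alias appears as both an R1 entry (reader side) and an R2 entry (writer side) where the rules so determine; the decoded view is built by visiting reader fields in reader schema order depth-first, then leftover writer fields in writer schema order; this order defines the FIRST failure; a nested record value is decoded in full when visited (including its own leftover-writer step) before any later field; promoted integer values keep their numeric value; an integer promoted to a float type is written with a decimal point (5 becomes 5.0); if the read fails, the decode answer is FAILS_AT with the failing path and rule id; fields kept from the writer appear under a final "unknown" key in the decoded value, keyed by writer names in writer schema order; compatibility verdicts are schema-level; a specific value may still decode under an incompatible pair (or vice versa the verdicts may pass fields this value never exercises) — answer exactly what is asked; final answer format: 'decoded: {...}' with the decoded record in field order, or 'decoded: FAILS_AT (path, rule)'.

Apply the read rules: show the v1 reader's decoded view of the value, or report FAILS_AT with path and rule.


each type pair in Event: writer, then reader
decoding the Event value with the v1 reader:
  channel := "RED"
  read fails at price under R3
  => FAILS_AT (price, R3)
remaining Event differences; none change what is asked:
  renamed field id to seq in record Event -> inert under this dialect — no rule fires on Event and the result does not move
  renamed field rating to balance in record Event -> inert under this dialect — no rule fires on Event and the result does not move
  field channel in record Event: required changed to optional -> matters for Event compatibility verdicts, not for this value's decode
  added field checksum to record Event: required bytes, tag 34, default 0xBEEF (in v2 it sits immediately before channel) -> inert under this dialect — no rule fires on Event and the result does not move
  added field retries to record Event: required int32, tag 20 (in v2 it sits immediately before seq) -> matters for Event compatibility verdicts, not for this value's decode

decoded: FAILS_AT (price, R3)


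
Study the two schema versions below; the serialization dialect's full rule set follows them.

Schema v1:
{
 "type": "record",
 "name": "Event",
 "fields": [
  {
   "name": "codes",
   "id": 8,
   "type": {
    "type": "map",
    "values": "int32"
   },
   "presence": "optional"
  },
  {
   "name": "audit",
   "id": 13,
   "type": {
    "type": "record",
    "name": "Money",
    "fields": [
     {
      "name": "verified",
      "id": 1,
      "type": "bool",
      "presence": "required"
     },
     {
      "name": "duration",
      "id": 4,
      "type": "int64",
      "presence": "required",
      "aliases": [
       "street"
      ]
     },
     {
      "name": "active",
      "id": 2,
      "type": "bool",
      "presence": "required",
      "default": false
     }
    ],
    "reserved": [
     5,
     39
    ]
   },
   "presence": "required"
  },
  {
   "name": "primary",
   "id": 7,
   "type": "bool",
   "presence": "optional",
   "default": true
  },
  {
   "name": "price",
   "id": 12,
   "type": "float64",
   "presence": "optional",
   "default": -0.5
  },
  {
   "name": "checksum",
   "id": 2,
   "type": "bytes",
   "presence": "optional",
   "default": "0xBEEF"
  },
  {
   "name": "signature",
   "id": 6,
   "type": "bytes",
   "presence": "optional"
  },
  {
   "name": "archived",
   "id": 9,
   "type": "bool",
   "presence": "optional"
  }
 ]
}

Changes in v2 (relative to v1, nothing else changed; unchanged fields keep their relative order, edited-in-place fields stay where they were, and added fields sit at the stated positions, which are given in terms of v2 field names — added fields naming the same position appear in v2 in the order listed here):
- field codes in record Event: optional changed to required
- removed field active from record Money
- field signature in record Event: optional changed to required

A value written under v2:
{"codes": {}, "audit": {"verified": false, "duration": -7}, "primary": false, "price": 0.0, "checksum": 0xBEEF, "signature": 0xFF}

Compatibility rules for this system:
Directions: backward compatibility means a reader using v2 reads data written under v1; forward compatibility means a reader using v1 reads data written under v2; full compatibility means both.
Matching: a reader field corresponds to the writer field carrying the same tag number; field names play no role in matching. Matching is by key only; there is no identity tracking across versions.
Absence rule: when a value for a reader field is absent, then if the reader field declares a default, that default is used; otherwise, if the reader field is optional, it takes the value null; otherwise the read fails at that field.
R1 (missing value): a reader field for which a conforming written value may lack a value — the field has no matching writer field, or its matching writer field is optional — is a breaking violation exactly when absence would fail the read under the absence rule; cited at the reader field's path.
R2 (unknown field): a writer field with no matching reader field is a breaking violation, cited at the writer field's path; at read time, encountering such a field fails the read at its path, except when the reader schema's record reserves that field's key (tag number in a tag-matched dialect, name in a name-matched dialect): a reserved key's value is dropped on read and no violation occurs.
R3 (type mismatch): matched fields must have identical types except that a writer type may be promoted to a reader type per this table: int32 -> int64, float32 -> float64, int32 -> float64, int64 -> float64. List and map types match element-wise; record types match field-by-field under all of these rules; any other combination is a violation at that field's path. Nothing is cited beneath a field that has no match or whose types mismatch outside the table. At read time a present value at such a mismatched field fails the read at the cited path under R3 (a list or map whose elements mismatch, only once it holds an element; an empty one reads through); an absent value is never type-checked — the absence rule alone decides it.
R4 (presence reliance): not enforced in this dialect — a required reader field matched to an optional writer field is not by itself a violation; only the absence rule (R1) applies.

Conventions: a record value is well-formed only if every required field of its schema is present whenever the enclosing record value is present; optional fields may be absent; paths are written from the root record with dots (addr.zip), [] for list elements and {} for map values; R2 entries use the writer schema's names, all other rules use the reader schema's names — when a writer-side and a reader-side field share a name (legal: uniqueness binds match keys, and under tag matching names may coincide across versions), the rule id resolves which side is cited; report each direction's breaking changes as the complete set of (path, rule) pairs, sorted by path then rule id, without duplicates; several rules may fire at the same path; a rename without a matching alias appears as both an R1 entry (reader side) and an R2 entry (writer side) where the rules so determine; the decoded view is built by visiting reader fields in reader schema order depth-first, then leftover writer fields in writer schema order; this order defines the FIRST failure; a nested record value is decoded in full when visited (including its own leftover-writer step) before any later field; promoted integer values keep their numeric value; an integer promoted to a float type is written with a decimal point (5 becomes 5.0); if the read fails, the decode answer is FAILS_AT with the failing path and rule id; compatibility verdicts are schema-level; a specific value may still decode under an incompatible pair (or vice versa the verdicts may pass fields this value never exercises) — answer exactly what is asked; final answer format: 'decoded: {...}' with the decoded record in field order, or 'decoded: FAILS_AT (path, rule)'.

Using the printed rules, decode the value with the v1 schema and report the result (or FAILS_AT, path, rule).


arrows below run writer -> reader for Event
decode walk for Event under reader schema v1:
  codes := {}
  audit.verified := false
  audit.duration := -7
  audit.active := false (absent -> default)
  primary := false
  price := 0.0
  checksum := 0xBEEF
  signature := 0xFF
  archived := null (absent, optional -> null)
  => decoded: {"codes": {}, "audit": {"verified": false, "duration": -7, "active": false}, "primary": false, "price": 0.0, "checksum": 0xBEEF, "signature": 0xFF, "archived": null}
ruling out the remaining Event differences:
  field codes in record Event: optional changed to required -> a verdict-level change on Event — the shown value reads the same
  removed field active from record Money -> a verdict-level change on Event — the shown value reads the same
  field signature in record Event: optional changed to required -> a verdict-level change on Event — the shown value reads the same

decoded: {"codes": {}, "audit": {"verified": false, "duration": -7, "active": false}, "primary": false, "price": 0.0, "checksum": 0xBEEF, "signature": 0xFF, "archived": null}


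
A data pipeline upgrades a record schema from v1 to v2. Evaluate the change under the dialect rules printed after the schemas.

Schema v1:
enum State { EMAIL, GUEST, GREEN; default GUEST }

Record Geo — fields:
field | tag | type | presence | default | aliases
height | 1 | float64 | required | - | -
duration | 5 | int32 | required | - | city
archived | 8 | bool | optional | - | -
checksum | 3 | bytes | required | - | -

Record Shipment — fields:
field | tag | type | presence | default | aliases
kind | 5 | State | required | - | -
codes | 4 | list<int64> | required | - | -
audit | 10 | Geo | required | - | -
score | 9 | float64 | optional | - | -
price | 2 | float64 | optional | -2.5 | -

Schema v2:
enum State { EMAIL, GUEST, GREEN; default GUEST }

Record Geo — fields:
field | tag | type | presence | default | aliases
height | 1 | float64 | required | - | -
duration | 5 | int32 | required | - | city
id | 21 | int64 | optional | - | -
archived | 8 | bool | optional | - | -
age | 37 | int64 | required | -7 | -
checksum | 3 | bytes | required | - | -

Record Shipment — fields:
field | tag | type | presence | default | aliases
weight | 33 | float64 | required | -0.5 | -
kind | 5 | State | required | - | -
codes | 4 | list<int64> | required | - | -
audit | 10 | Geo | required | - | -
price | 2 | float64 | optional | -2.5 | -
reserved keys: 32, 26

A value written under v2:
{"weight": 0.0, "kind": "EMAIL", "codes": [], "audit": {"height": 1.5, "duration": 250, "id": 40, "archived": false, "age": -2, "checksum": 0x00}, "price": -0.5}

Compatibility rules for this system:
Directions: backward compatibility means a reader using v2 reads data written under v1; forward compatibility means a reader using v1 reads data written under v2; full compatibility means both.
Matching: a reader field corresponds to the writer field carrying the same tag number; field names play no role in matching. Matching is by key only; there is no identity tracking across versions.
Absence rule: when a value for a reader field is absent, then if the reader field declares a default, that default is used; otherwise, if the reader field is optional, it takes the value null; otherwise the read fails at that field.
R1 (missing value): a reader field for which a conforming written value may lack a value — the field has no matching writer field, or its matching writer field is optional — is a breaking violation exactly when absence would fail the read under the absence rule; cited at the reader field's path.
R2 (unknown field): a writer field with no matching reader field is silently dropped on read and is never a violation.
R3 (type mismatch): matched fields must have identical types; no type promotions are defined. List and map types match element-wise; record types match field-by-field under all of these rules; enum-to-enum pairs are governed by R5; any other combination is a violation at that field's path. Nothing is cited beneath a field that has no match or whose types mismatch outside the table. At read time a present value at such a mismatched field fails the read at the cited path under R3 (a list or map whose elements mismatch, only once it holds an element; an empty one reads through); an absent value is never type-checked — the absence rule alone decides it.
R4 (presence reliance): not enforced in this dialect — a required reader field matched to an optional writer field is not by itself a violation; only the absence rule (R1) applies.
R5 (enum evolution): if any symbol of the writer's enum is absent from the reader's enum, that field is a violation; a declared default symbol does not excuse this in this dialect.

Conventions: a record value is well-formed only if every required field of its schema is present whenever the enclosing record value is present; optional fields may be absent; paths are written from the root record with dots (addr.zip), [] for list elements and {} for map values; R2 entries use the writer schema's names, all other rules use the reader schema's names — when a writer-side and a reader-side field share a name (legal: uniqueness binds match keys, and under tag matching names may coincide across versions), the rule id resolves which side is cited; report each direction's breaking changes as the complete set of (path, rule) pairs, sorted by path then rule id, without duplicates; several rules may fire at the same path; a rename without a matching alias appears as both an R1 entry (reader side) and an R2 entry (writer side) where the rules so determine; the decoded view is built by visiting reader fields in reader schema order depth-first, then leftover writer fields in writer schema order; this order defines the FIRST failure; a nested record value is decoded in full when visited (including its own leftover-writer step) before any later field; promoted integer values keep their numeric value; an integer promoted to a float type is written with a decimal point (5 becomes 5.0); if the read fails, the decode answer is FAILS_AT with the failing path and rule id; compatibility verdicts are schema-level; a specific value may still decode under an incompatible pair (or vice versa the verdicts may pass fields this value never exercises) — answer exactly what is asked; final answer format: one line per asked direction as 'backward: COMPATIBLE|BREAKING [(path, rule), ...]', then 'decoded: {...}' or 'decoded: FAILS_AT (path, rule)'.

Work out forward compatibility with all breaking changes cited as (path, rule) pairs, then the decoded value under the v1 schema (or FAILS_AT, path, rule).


forward: COMPATIBLE []; decoded: {"kind": "EMAIL", "codes": [], "audit": {"height": 1.5, "duration": 250, "archived": false, "checksum": 0x00}, "score": null, "price": -0.5}

the writer's type comes first in each Shipment pair
forward analysis of Shipment with v1 as reader and v2 as writer:
  kind: State -> State, writer required; from kind
  codes: list<int64> -> list<int64>, writer required; from codes
  audit: Geo -> Geo, writer required; from audit
  score: no writer match
  price: float64 -> float64, writer optional; from price
  writer weight: unknown to reader
  audit.height: float64 -> float64, writer required; from audit.height
  audit.duration: int32 -> int32, writer required; from audit.duration
  audit.archived: bool -> bool, writer optional; from audit.archived
  audit.checksum: bytes -> bytes, writer required; from audit.checksum
  writer audit.id: unknown to reader
  writer audit.age: unknown to reader
  => forward verdict for Shipment: COMPATIBLE, no violations
decode (reader v1):
  kind := "EMAIL"
  codes := []
  audit.height := 1.5
  audit.duration := 250
  audit.archived := false
  audit.checksum := 0x00
  writer audit.id: unmatched, discarded
  writer audit.age: unmatched, discarded
  score := null (not supplied -> null)
  price := -0.5
  writer weight: unmatched, discarded
  => decoded: {"kind": "EMAIL", "codes": [], "audit": {"height": 1.5, "duration": 250, "archived": false, "checksum": 0x00}, "score": null, "price": -0.5}
remaining Shipment differences; none change what is asked:
  added field weight to record Shipment: required float64, tag 33, default -0.5 (in v2 it sits immediately before kind) -> fires no rule on Shipment, leaving the asked answer as it is
  added field age to record Geo: required int64, tag 37, default -7 (in v2 it sits immediately before checksum) -> fires no rule on Shipment, leaving the asked answer as it is
  removed field score from record Shipment -> fires no rule on Shipment, leaving the asked answer as it is
  added field id to record Geo: optional int64, tag 21 (in v2 it sits immediately before archived) -> fires no rule on Shipment, leaving the asked answer as it is


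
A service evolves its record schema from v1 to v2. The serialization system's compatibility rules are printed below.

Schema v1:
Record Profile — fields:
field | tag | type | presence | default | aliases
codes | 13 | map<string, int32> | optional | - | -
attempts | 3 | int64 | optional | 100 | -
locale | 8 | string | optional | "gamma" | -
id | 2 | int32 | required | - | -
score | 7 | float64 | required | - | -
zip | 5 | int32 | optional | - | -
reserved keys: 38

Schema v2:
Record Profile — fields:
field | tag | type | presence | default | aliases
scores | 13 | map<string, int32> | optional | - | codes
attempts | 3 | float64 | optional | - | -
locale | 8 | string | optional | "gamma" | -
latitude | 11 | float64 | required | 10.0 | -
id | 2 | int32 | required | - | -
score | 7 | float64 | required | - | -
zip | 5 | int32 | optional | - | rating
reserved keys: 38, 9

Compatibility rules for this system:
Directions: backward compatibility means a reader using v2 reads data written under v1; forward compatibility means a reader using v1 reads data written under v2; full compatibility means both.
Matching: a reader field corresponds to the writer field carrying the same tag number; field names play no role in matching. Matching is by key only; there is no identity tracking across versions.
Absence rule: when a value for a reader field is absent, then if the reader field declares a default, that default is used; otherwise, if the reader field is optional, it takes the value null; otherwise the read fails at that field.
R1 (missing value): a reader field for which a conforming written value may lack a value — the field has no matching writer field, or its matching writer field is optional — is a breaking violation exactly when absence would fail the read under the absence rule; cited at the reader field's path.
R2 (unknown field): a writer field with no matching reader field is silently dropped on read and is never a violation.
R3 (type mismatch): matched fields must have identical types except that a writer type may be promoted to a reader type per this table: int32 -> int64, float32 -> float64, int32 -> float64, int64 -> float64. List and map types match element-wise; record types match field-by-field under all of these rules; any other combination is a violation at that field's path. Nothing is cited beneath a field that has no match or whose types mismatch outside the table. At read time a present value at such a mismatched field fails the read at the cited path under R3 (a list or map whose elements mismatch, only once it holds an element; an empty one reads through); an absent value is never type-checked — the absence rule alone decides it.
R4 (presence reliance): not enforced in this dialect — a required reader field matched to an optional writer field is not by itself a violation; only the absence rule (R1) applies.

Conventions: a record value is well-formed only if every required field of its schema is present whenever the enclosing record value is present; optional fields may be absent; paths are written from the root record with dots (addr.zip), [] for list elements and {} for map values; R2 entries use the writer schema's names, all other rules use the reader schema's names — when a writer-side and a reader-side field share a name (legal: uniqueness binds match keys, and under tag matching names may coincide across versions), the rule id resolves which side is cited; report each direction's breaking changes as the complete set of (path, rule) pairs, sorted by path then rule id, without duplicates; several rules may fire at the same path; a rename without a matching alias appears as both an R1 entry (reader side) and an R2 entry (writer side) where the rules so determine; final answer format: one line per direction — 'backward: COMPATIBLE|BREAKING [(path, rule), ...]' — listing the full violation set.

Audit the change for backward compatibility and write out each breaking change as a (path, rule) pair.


arrows below run writer -> reader for Profile
backward pass over Profile, reader schema v2, writer schema v1:
  scores: map<string, int32> -> map<string, int32>, writer optional; from codes
  attempts: int64 -> float64, writer optional; from attempts
  locale: string -> string, writer optional; from locale
  no writer field matches reader latitude
  id: int32 -> int32, writer required; from id
  score: float64 -> float64, writer required; from score
  zip: int32 -> int32, writer optional; from zip
  nothing fires on Profile: backward is COMPATIBLE
checking off the Profile differences that do not matter here:
  added field latitude to record Profile: required float64, tag 11, default 10.0 (in v2 it sits immediately before id) -> triggers nothing under Profile's printed rules — same verdict
  renamed field codes to scores in record Profile (alias codes declared on the renamed field) -> triggers nothing under Profile's printed rules — same verdict
  field attempts in record Profile: type int64 changed to float64 (its default is dropped) -> fires only in the forward direction of Profile, which is not asked here

backward: COMPATIBLE []


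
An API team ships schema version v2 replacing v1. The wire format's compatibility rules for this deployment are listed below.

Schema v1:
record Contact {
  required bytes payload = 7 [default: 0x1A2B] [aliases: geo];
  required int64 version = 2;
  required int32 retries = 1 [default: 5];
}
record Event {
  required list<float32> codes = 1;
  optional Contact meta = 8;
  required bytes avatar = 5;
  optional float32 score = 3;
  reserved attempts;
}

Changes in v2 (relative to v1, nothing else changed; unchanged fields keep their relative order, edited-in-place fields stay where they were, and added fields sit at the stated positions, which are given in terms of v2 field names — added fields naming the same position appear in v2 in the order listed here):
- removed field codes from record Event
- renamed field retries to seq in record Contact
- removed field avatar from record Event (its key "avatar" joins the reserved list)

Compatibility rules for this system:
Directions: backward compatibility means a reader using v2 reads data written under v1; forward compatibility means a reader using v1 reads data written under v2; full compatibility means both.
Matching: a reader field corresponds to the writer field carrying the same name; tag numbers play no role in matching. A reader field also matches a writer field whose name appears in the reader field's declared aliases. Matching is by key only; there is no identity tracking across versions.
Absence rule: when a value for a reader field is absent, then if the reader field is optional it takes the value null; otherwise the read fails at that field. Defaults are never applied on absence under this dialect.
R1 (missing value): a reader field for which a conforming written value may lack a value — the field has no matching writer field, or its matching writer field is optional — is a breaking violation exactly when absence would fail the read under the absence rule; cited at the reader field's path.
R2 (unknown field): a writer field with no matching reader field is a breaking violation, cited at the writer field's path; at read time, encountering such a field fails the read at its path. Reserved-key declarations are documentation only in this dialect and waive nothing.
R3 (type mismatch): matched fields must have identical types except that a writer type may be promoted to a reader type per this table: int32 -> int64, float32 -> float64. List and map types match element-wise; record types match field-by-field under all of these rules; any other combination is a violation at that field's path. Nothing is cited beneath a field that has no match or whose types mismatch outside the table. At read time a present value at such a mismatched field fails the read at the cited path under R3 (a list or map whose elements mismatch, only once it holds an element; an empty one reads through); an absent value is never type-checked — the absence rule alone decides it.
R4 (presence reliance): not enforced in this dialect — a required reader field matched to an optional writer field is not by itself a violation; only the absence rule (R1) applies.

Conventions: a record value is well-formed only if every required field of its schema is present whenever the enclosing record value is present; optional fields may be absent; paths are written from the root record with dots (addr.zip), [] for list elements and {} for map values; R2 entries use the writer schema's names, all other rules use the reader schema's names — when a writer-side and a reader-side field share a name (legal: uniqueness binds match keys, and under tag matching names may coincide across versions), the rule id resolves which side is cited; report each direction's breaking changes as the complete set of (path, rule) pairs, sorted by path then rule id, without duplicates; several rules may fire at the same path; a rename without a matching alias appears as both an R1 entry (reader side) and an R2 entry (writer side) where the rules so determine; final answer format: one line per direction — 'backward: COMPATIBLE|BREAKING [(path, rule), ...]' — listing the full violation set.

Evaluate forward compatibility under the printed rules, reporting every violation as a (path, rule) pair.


each type pair in Event: writer, then reader
forward for Event (reader v1, writer v2):
  codes: no writer match
  meta: Contact -> Contact, writer optional; from meta
  avatar: no writer match
  score: float32 -> float32, writer optional; from score
  meta.payload: bytes -> bytes, writer required; from meta.payload
  meta.version: int64 -> int64, writer required; from meta.version
  meta.retries: no writer match
  meta.seq (writer side), unknown to reader
  breaking: (avatar, R1)
  breaking: (codes, R1)
  breaking: (meta.retries, R1)
  breaking: (meta.seq, R2)
  => 4 violation(s): forward is BREAKING for Event

forward: BREAKING [(avatar, R1), (codes, R1), (meta.retries, R1), (meta.seq, R2)]


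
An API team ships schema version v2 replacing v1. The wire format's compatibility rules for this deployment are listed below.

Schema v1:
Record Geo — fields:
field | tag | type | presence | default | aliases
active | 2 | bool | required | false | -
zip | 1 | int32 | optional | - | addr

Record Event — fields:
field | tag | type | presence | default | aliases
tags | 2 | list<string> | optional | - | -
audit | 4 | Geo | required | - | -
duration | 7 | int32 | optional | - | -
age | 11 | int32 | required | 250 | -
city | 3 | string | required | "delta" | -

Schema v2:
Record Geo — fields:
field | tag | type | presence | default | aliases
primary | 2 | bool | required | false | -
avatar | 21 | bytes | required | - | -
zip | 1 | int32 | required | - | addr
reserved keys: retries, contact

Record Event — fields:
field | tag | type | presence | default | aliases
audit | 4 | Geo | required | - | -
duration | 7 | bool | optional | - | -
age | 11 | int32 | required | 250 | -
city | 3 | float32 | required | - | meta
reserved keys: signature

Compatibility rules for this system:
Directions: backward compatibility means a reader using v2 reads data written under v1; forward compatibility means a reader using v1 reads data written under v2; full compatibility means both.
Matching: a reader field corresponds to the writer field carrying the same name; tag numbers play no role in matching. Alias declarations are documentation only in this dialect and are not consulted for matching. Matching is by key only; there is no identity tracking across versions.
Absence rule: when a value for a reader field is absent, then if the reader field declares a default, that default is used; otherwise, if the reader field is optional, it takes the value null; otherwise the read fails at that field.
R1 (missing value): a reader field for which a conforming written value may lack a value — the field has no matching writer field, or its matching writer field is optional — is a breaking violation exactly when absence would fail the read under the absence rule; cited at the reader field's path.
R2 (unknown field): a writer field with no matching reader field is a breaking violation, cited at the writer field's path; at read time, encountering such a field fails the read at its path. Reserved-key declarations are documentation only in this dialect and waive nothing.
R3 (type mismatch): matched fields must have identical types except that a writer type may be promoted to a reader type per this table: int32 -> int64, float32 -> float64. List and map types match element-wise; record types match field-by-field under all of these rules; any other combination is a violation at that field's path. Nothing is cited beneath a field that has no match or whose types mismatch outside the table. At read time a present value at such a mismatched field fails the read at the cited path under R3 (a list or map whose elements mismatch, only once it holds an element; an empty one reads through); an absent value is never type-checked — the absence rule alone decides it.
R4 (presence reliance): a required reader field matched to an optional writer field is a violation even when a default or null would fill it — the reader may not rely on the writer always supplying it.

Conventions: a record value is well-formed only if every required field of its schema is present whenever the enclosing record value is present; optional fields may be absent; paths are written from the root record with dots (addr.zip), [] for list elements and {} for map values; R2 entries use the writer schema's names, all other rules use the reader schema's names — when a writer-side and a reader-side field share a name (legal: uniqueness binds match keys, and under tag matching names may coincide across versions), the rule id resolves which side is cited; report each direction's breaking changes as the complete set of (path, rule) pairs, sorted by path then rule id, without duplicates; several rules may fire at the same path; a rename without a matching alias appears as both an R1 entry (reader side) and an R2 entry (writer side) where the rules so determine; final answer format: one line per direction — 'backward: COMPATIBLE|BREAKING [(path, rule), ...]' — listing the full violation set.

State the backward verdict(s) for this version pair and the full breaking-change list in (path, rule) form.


in Event below, arrows point writer -> reader
backward analysis of Event with v2 as reader and v1 as writer:
  audit <- audit (Geo -> Geo, writer required)
  duration <- duration (int32 -> bool, writer optional)
  age <- age (int32 -> int32, writer required)
  city <- city (string -> float32, writer required)
  tags (writer side), unknown to reader
  audit.primary: no writer-side match
  audit.avatar: no writer-side match
  audit.zip <- audit.zip (int32 -> int32, writer optional)
  audit.active (writer side), unknown to reader
  rule R2 violated at audit.active
  rule R1 violated at audit.avatar
  rule R1 violated at audit.zip
  rule R4 violated at audit.zip
  rule R3 violated at city
  rule R3 violated at duration
  rule R2 violated at tags
  backward on Event therefore BREAKING (7)

backward: BREAKING [(audit.active, R2), (audit.avatar, R1), (audit.zip, R1), (audit.zip, R4), (city, R3), (duration, R3), (tags, R2)]
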